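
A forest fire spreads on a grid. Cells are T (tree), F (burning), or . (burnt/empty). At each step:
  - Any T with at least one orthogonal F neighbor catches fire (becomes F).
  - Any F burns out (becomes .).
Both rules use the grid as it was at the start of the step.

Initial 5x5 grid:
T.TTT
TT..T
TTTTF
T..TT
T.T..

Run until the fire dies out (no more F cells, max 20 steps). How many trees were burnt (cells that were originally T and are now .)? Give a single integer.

Step 1: +3 fires, +1 burnt (F count now 3)
Step 2: +3 fires, +3 burnt (F count now 3)
Step 3: +2 fires, +3 burnt (F count now 2)
Step 4: +3 fires, +2 burnt (F count now 3)
Step 5: +2 fires, +3 burnt (F count now 2)
Step 6: +2 fires, +2 burnt (F count now 2)
Step 7: +0 fires, +2 burnt (F count now 0)
Fire out after step 7
Initially T: 16, now '.': 24
Total burnt (originally-T cells now '.'): 15

Answer: 15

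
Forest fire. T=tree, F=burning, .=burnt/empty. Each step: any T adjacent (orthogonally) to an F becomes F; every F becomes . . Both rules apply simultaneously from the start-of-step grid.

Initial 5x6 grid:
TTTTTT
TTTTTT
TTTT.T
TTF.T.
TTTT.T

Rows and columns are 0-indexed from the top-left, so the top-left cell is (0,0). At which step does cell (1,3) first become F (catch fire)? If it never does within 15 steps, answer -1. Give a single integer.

Step 1: cell (1,3)='T' (+3 fires, +1 burnt)
Step 2: cell (1,3)='T' (+6 fires, +3 burnt)
Step 3: cell (1,3)='F' (+5 fires, +6 burnt)
  -> target ignites at step 3
Step 4: cell (1,3)='.' (+4 fires, +5 burnt)
Step 5: cell (1,3)='.' (+3 fires, +4 burnt)
Step 6: cell (1,3)='.' (+2 fires, +3 burnt)
Step 7: cell (1,3)='.' (+0 fires, +2 burnt)
  fire out at step 7

3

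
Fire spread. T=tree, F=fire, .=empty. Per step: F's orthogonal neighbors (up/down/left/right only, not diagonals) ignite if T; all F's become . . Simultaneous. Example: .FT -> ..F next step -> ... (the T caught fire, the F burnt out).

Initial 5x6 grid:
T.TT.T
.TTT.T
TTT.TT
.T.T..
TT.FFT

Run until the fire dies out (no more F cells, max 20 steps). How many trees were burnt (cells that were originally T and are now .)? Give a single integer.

Step 1: +2 fires, +2 burnt (F count now 2)
Step 2: +0 fires, +2 burnt (F count now 0)
Fire out after step 2
Initially T: 18, now '.': 14
Total burnt (originally-T cells now '.'): 2

Answer: 2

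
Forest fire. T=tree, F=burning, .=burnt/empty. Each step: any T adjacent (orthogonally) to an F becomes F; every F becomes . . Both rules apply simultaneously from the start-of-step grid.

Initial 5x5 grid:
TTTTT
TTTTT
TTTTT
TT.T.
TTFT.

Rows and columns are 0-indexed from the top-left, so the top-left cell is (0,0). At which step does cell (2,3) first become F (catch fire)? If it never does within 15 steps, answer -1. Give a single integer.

Step 1: cell (2,3)='T' (+2 fires, +1 burnt)
Step 2: cell (2,3)='T' (+3 fires, +2 burnt)
Step 3: cell (2,3)='F' (+3 fires, +3 burnt)
  -> target ignites at step 3
Step 4: cell (2,3)='.' (+5 fires, +3 burnt)
Step 5: cell (2,3)='.' (+5 fires, +5 burnt)
Step 6: cell (2,3)='.' (+3 fires, +5 burnt)
Step 7: cell (2,3)='.' (+0 fires, +3 burnt)
  fire out at step 7

3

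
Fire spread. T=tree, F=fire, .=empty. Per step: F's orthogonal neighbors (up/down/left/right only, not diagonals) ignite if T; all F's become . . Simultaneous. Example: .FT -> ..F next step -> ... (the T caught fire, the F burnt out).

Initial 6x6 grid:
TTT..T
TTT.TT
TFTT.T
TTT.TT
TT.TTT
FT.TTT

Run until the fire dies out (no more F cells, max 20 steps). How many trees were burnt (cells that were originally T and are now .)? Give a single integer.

Step 1: +6 fires, +2 burnt (F count now 6)
Step 2: +7 fires, +6 burnt (F count now 7)
Step 3: +2 fires, +7 burnt (F count now 2)
Step 4: +0 fires, +2 burnt (F count now 0)
Fire out after step 4
Initially T: 27, now '.': 24
Total burnt (originally-T cells now '.'): 15

Answer: 15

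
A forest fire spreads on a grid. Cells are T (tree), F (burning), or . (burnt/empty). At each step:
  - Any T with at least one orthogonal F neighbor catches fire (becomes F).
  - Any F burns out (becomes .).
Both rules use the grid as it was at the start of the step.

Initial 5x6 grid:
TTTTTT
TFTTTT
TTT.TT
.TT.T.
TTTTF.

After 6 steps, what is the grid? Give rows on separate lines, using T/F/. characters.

Step 1: 6 trees catch fire, 2 burn out
  TFTTTT
  F.FTTT
  TFT.TT
  .TT.F.
  TTTF..
Step 2: 8 trees catch fire, 6 burn out
  F.FTTT
  ...FTT
  F.F.FT
  .FT...
  TTF...
Step 3: 5 trees catch fire, 8 burn out
  ...FTT
  ....FT
  .....F
  ..F...
  TF....
Step 4: 3 trees catch fire, 5 burn out
  ....FT
  .....F
  ......
  ......
  F.....
Step 5: 1 trees catch fire, 3 burn out
  .....F
  ......
  ......
  ......
  ......
Step 6: 0 trees catch fire, 1 burn out
  ......
  ......
  ......
  ......
  ......

......
......
......
......
......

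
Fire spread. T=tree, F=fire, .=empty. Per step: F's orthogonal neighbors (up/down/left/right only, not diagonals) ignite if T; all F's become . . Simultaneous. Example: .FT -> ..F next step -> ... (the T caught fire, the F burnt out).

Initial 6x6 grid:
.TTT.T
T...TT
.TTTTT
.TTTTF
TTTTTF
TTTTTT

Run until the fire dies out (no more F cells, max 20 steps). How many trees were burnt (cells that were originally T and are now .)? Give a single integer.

Answer: 23

Derivation:
Step 1: +4 fires, +2 burnt (F count now 4)
Step 2: +5 fires, +4 burnt (F count now 5)
Step 3: +6 fires, +5 burnt (F count now 6)
Step 4: +4 fires, +6 burnt (F count now 4)
Step 5: +3 fires, +4 burnt (F count now 3)
Step 6: +1 fires, +3 burnt (F count now 1)
Step 7: +0 fires, +1 burnt (F count now 0)
Fire out after step 7
Initially T: 27, now '.': 32
Total burnt (originally-T cells now '.'): 23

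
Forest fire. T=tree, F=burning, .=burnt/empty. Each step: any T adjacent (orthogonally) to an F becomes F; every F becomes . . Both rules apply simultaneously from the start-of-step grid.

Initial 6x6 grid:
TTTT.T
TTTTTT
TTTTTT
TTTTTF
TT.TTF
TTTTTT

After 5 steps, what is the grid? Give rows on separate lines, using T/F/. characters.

Step 1: 4 trees catch fire, 2 burn out
  TTTT.T
  TTTTTT
  TTTTTF
  TTTTF.
  TT.TF.
  TTTTTF
Step 2: 5 trees catch fire, 4 burn out
  TTTT.T
  TTTTTF
  TTTTF.
  TTTF..
  TT.F..
  TTTTF.
Step 3: 5 trees catch fire, 5 burn out
  TTTT.F
  TTTTF.
  TTTF..
  TTF...
  TT....
  TTTF..
Step 4: 4 trees catch fire, 5 burn out
  TTTT..
  TTTF..
  TTF...
  TF....
  TT....
  TTF...
Step 5: 6 trees catch fire, 4 burn out
  TTTF..
  TTF...
  TF....
  F.....
  TF....
  TF....

TTTF..
TTF...
TF....
F.....
TF....
TF....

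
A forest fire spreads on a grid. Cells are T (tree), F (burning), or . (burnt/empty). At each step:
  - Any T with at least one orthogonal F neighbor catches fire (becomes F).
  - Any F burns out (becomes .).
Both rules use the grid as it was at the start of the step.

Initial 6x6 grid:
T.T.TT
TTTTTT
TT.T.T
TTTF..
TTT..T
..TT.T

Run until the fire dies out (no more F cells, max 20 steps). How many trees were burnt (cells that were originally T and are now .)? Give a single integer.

Step 1: +2 fires, +1 burnt (F count now 2)
Step 2: +3 fires, +2 burnt (F count now 3)
Step 3: +6 fires, +3 burnt (F count now 6)
Step 4: +7 fires, +6 burnt (F count now 7)
Step 5: +3 fires, +7 burnt (F count now 3)
Step 6: +1 fires, +3 burnt (F count now 1)
Step 7: +0 fires, +1 burnt (F count now 0)
Fire out after step 7
Initially T: 24, now '.': 34
Total burnt (originally-T cells now '.'): 22

Answer: 22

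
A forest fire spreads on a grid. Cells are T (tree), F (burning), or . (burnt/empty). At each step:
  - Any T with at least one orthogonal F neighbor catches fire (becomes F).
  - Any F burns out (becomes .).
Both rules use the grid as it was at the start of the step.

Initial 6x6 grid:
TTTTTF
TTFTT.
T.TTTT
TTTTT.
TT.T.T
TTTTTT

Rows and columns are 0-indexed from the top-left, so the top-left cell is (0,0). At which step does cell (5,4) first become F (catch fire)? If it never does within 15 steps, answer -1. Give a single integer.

Step 1: cell (5,4)='T' (+5 fires, +2 burnt)
Step 2: cell (5,4)='T' (+6 fires, +5 burnt)
Step 3: cell (5,4)='T' (+5 fires, +6 burnt)
Step 4: cell (5,4)='T' (+5 fires, +5 burnt)
Step 5: cell (5,4)='T' (+3 fires, +5 burnt)
Step 6: cell (5,4)='F' (+3 fires, +3 burnt)
  -> target ignites at step 6
Step 7: cell (5,4)='.' (+1 fires, +3 burnt)
Step 8: cell (5,4)='.' (+1 fires, +1 burnt)
Step 9: cell (5,4)='.' (+0 fires, +1 burnt)
  fire out at step 9

6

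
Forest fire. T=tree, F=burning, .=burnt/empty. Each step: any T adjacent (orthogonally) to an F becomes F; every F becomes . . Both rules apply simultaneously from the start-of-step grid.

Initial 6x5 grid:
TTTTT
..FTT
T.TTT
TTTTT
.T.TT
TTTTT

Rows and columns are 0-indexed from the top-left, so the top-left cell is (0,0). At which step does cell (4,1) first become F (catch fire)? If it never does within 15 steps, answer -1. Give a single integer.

Step 1: cell (4,1)='T' (+3 fires, +1 burnt)
Step 2: cell (4,1)='T' (+5 fires, +3 burnt)
Step 3: cell (4,1)='T' (+5 fires, +5 burnt)
Step 4: cell (4,1)='F' (+4 fires, +5 burnt)
  -> target ignites at step 4
Step 5: cell (4,1)='.' (+4 fires, +4 burnt)
Step 6: cell (4,1)='.' (+3 fires, +4 burnt)
Step 7: cell (4,1)='.' (+0 fires, +3 burnt)
  fire out at step 7

4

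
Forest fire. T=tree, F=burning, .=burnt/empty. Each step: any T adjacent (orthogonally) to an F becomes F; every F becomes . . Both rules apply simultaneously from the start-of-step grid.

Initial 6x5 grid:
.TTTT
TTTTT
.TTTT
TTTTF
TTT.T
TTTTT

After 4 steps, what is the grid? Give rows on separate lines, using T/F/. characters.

Step 1: 3 trees catch fire, 1 burn out
  .TTTT
  TTTTT
  .TTTF
  TTTF.
  TTT.F
  TTTTT
Step 2: 4 trees catch fire, 3 burn out
  .TTTT
  TTTTF
  .TTF.
  TTF..
  TTT..
  TTTTF
Step 3: 6 trees catch fire, 4 burn out
  .TTTF
  TTTF.
  .TF..
  TF...
  TTF..
  TTTF.
Step 4: 6 trees catch fire, 6 burn out
  .TTF.
  TTF..
  .F...
  F....
  TF...
  TTF..

.TTF.
TTF..
.F...
F....
TF...
TTF..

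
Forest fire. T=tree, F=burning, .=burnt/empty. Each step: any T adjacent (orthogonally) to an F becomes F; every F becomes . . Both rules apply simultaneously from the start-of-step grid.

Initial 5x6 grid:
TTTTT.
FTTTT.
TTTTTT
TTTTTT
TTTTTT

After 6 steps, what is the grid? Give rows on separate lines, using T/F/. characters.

Step 1: 3 trees catch fire, 1 burn out
  FTTTT.
  .FTTT.
  FTTTTT
  TTTTTT
  TTTTTT
Step 2: 4 trees catch fire, 3 burn out
  .FTTT.
  ..FTT.
  .FTTTT
  FTTTTT
  TTTTTT
Step 3: 5 trees catch fire, 4 burn out
  ..FTT.
  ...FT.
  ..FTTT
  .FTTTT
  FTTTTT
Step 4: 5 trees catch fire, 5 burn out
  ...FT.
  ....F.
  ...FTT
  ..FTTT
  .FTTTT
Step 5: 4 trees catch fire, 5 burn out
  ....F.
  ......
  ....FT
  ...FTT
  ..FTTT
Step 6: 3 trees catch fire, 4 burn out
  ......
  ......
  .....F
  ....FT
  ...FTT

......
......
.....F
....FT
...FTT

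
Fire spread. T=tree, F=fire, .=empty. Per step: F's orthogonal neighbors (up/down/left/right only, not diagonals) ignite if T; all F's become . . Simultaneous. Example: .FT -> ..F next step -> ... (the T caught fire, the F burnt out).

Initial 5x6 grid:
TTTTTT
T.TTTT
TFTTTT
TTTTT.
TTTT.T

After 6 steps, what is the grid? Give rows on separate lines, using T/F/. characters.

Step 1: 3 trees catch fire, 1 burn out
  TTTTTT
  T.TTTT
  F.FTTT
  TFTTT.
  TTTT.T
Step 2: 6 trees catch fire, 3 burn out
  TTTTTT
  F.FTTT
  ...FTT
  F.FTT.
  TFTT.T
Step 3: 7 trees catch fire, 6 burn out
  FTFTTT
  ...FTT
  ....FT
  ...FT.
  F.FT.T
Step 4: 6 trees catch fire, 7 burn out
  .F.FTT
  ....FT
  .....F
  ....F.
  ...F.T
Step 5: 2 trees catch fire, 6 burn out
  ....FT
  .....F
  ......
  ......
  .....T
Step 6: 1 trees catch fire, 2 burn out
  .....F
  ......
  ......
  ......
  .....T

.....F
......
......
......
.....T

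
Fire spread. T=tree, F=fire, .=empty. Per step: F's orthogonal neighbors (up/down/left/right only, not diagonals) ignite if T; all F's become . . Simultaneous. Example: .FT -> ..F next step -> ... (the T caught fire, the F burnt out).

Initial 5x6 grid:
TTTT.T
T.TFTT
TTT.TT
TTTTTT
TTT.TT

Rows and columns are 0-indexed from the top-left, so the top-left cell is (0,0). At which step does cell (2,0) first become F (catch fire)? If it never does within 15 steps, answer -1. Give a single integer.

Step 1: cell (2,0)='T' (+3 fires, +1 burnt)
Step 2: cell (2,0)='T' (+4 fires, +3 burnt)
Step 3: cell (2,0)='T' (+6 fires, +4 burnt)
Step 4: cell (2,0)='F' (+7 fires, +6 burnt)
  -> target ignites at step 4
Step 5: cell (2,0)='.' (+4 fires, +7 burnt)
Step 6: cell (2,0)='.' (+1 fires, +4 burnt)
Step 7: cell (2,0)='.' (+0 fires, +1 burnt)
  fire out at step 7

4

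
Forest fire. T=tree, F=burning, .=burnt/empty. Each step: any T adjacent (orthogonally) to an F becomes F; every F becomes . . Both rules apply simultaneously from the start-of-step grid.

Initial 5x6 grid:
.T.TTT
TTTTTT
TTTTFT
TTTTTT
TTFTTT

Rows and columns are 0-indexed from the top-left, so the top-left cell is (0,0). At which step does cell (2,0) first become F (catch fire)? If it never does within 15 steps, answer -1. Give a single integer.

Step 1: cell (2,0)='T' (+7 fires, +2 burnt)
Step 2: cell (2,0)='T' (+9 fires, +7 burnt)
Step 3: cell (2,0)='T' (+6 fires, +9 burnt)
Step 4: cell (2,0)='F' (+2 fires, +6 burnt)
  -> target ignites at step 4
Step 5: cell (2,0)='.' (+2 fires, +2 burnt)
Step 6: cell (2,0)='.' (+0 fires, +2 burnt)
  fire out at step 6

4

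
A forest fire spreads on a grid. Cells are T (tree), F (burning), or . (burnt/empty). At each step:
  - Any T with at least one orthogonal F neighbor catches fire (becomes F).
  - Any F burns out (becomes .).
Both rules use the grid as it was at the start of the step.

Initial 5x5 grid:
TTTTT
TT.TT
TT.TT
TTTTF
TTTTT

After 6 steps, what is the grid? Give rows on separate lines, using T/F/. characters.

Step 1: 3 trees catch fire, 1 burn out
  TTTTT
  TT.TT
  TT.TF
  TTTF.
  TTTTF
Step 2: 4 trees catch fire, 3 burn out
  TTTTT
  TT.TF
  TT.F.
  TTF..
  TTTF.
Step 3: 4 trees catch fire, 4 burn out
  TTTTF
  TT.F.
  TT...
  TF...
  TTF..
Step 4: 4 trees catch fire, 4 burn out
  TTTF.
  TT...
  TF...
  F....
  TF...
Step 5: 4 trees catch fire, 4 burn out
  TTF..
  TF...
  F....
  .....
  F....
Step 6: 2 trees catch fire, 4 burn out
  TF...
  F....
  .....
  .....
  .....

TF...
F....
.....
.....
.....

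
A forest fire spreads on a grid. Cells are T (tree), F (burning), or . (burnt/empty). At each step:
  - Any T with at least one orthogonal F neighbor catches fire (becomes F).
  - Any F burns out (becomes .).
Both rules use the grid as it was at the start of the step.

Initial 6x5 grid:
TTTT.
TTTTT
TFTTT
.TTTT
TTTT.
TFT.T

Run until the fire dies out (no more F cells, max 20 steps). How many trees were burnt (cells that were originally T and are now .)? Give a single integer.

Answer: 23

Derivation:
Step 1: +7 fires, +2 burnt (F count now 7)
Step 2: +7 fires, +7 burnt (F count now 7)
Step 3: +6 fires, +7 burnt (F count now 6)
Step 4: +3 fires, +6 burnt (F count now 3)
Step 5: +0 fires, +3 burnt (F count now 0)
Fire out after step 5
Initially T: 24, now '.': 29
Total burnt (originally-T cells now '.'): 23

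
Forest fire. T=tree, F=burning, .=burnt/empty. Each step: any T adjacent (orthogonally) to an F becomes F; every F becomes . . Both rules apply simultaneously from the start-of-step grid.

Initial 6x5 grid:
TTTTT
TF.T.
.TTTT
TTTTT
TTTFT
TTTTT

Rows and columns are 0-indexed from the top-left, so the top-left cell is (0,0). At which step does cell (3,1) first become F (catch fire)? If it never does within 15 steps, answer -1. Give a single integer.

Step 1: cell (3,1)='T' (+7 fires, +2 burnt)
Step 2: cell (3,1)='F' (+10 fires, +7 burnt)
  -> target ignites at step 2
Step 3: cell (3,1)='.' (+6 fires, +10 burnt)
Step 4: cell (3,1)='.' (+2 fires, +6 burnt)
Step 5: cell (3,1)='.' (+0 fires, +2 burnt)
  fire out at step 5

2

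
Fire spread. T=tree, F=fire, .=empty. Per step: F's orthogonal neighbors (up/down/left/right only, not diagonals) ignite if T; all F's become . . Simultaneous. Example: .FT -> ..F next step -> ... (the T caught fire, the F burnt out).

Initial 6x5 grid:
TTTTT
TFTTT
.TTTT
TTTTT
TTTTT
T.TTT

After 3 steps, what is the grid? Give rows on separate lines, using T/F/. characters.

Step 1: 4 trees catch fire, 1 burn out
  TFTTT
  F.FTT
  .FTTT
  TTTTT
  TTTTT
  T.TTT
Step 2: 5 trees catch fire, 4 burn out
  F.FTT
  ...FT
  ..FTT
  TFTTT
  TTTTT
  T.TTT
Step 3: 6 trees catch fire, 5 burn out
  ...FT
  ....F
  ...FT
  F.FTT
  TFTTT
  T.TTT

...FT
....F
...FT
F.FTT
TFTTT
T.TTT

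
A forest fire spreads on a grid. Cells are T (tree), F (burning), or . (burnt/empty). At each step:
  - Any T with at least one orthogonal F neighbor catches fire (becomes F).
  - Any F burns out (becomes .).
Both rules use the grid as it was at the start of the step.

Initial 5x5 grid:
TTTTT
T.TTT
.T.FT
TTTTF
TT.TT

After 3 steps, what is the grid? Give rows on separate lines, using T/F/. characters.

Step 1: 4 trees catch fire, 2 burn out
  TTTTT
  T.TFT
  .T..F
  TTTF.
  TT.TF
Step 2: 5 trees catch fire, 4 burn out
  TTTFT
  T.F.F
  .T...
  TTF..
  TT.F.
Step 3: 3 trees catch fire, 5 burn out
  TTF.F
  T....
  .T...
  TF...
  TT...

TTF.F
T....
.T...
TF...
TT...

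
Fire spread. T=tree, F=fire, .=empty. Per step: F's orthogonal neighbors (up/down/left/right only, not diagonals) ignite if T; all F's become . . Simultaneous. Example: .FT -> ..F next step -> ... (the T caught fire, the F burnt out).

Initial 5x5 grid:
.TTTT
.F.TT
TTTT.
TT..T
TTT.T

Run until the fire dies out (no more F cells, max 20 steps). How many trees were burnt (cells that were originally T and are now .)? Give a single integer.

Answer: 15

Derivation:
Step 1: +2 fires, +1 burnt (F count now 2)
Step 2: +4 fires, +2 burnt (F count now 4)
Step 3: +4 fires, +4 burnt (F count now 4)
Step 4: +4 fires, +4 burnt (F count now 4)
Step 5: +1 fires, +4 burnt (F count now 1)
Step 6: +0 fires, +1 burnt (F count now 0)
Fire out after step 6
Initially T: 17, now '.': 23
Total burnt (originally-T cells now '.'): 15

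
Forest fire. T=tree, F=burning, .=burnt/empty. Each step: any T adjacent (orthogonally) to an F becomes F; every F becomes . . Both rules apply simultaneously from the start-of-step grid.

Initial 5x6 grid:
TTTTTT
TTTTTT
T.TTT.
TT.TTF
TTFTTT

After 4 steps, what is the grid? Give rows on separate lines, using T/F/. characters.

Step 1: 4 trees catch fire, 2 burn out
  TTTTTT
  TTTTTT
  T.TTT.
  TT.TF.
  TF.FTF
Step 2: 5 trees catch fire, 4 burn out
  TTTTTT
  TTTTTT
  T.TTF.
  TF.F..
  F...F.
Step 3: 3 trees catch fire, 5 burn out
  TTTTTT
  TTTTFT
  T.TF..
  F.....
  ......
Step 4: 5 trees catch fire, 3 burn out
  TTTTFT
  TTTF.F
  F.F...
  ......
  ......

TTTTFT
TTTF.F
F.F...
......
......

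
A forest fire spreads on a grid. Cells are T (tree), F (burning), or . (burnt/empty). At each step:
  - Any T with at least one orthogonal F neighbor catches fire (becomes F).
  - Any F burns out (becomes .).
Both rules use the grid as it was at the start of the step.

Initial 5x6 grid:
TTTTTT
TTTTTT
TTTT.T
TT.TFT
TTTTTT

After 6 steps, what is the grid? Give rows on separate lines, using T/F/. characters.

Step 1: 3 trees catch fire, 1 burn out
  TTTTTT
  TTTTTT
  TTTT.T
  TT.F.F
  TTTTFT
Step 2: 4 trees catch fire, 3 burn out
  TTTTTT
  TTTTTT
  TTTF.F
  TT....
  TTTF.F
Step 3: 4 trees catch fire, 4 burn out
  TTTTTT
  TTTFTF
  TTF...
  TT....
  TTF...
Step 4: 6 trees catch fire, 4 burn out
  TTTFTF
  TTF.F.
  TF....
  TT....
  TF....
Step 5: 6 trees catch fire, 6 burn out
  TTF.F.
  TF....
  F.....
  TF....
  F.....
Step 6: 3 trees catch fire, 6 burn out
  TF....
  F.....
  ......
  F.....
  ......

TF....
F.....
......
F.....
......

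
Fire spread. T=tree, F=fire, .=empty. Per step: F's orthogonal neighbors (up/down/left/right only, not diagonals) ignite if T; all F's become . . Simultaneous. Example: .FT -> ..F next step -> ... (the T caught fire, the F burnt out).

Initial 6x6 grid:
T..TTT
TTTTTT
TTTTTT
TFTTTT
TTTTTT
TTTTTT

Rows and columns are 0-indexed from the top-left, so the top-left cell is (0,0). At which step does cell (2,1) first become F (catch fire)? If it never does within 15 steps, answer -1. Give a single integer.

Step 1: cell (2,1)='F' (+4 fires, +1 burnt)
  -> target ignites at step 1
Step 2: cell (2,1)='.' (+7 fires, +4 burnt)
Step 3: cell (2,1)='.' (+7 fires, +7 burnt)
Step 4: cell (2,1)='.' (+6 fires, +7 burnt)
Step 5: cell (2,1)='.' (+5 fires, +6 burnt)
Step 6: cell (2,1)='.' (+3 fires, +5 burnt)
Step 7: cell (2,1)='.' (+1 fires, +3 burnt)
Step 8: cell (2,1)='.' (+0 fires, +1 burnt)
  fire out at step 8

1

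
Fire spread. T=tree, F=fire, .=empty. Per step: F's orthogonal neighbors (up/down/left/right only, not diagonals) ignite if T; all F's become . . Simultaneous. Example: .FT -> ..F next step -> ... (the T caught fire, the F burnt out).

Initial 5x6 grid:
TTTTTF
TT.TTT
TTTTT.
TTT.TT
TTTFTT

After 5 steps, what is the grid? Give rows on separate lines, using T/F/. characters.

Step 1: 4 trees catch fire, 2 burn out
  TTTTF.
  TT.TTF
  TTTTT.
  TTT.TT
  TTF.FT
Step 2: 6 trees catch fire, 4 burn out
  TTTF..
  TT.TF.
  TTTTT.
  TTF.FT
  TF...F
Step 3: 7 trees catch fire, 6 burn out
  TTF...
  TT.F..
  TTFTF.
  TF...F
  F.....
Step 4: 4 trees catch fire, 7 burn out
  TF....
  TT....
  TF.F..
  F.....
  ......
Step 5: 3 trees catch fire, 4 burn out
  F.....
  TF....
  F.....
  ......
  ......

F.....
TF....
F.....
......
......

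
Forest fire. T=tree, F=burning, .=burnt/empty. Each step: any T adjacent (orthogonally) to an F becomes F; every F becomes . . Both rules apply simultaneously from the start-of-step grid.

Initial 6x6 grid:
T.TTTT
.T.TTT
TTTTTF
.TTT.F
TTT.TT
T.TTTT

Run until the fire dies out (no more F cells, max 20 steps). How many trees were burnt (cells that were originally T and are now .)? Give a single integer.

Answer: 26

Derivation:
Step 1: +3 fires, +2 burnt (F count now 3)
Step 2: +5 fires, +3 burnt (F count now 5)
Step 3: +5 fires, +5 burnt (F count now 5)
Step 4: +4 fires, +5 burnt (F count now 4)
Step 5: +6 fires, +4 burnt (F count now 6)
Step 6: +1 fires, +6 burnt (F count now 1)
Step 7: +1 fires, +1 burnt (F count now 1)
Step 8: +1 fires, +1 burnt (F count now 1)
Step 9: +0 fires, +1 burnt (F count now 0)
Fire out after step 9
Initially T: 27, now '.': 35
Total burnt (originally-T cells now '.'): 26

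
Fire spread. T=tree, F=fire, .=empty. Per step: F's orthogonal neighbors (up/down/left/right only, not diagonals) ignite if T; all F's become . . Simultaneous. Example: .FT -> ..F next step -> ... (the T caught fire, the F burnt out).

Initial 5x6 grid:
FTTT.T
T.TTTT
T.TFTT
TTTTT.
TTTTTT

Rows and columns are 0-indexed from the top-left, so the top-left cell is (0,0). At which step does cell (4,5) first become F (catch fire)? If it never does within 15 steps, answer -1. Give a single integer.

Step 1: cell (4,5)='T' (+6 fires, +2 burnt)
Step 2: cell (4,5)='T' (+9 fires, +6 burnt)
Step 3: cell (4,5)='T' (+5 fires, +9 burnt)
Step 4: cell (4,5)='F' (+4 fires, +5 burnt)
  -> target ignites at step 4
Step 5: cell (4,5)='.' (+0 fires, +4 burnt)
  fire out at step 5

4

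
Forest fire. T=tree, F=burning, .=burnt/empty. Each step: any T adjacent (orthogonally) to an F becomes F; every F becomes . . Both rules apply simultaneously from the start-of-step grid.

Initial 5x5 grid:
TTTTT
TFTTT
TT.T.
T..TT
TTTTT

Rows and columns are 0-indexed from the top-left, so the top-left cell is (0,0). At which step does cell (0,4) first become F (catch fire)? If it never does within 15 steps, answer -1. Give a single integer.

Step 1: cell (0,4)='T' (+4 fires, +1 burnt)
Step 2: cell (0,4)='T' (+4 fires, +4 burnt)
Step 3: cell (0,4)='T' (+4 fires, +4 burnt)
Step 4: cell (0,4)='F' (+3 fires, +4 burnt)
  -> target ignites at step 4
Step 5: cell (0,4)='.' (+3 fires, +3 burnt)
Step 6: cell (0,4)='.' (+2 fires, +3 burnt)
Step 7: cell (0,4)='.' (+0 fires, +2 burnt)
  fire out at step 7

4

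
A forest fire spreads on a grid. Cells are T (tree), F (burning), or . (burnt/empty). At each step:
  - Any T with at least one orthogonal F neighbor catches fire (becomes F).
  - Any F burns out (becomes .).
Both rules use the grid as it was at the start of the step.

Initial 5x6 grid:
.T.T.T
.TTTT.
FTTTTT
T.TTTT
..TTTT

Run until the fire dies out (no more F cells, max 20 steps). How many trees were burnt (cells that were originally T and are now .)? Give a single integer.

Answer: 20

Derivation:
Step 1: +2 fires, +1 burnt (F count now 2)
Step 2: +2 fires, +2 burnt (F count now 2)
Step 3: +4 fires, +2 burnt (F count now 4)
Step 4: +4 fires, +4 burnt (F count now 4)
Step 5: +5 fires, +4 burnt (F count now 5)
Step 6: +2 fires, +5 burnt (F count now 2)
Step 7: +1 fires, +2 burnt (F count now 1)
Step 8: +0 fires, +1 burnt (F count now 0)
Fire out after step 8
Initially T: 21, now '.': 29
Total burnt (originally-T cells now '.'): 20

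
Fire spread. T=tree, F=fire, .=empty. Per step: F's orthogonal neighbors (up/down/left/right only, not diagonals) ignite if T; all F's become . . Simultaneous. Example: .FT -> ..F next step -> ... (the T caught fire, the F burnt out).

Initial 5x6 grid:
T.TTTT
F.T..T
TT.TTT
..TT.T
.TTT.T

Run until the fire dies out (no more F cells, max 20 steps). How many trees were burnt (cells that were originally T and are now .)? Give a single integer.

Answer: 3

Derivation:
Step 1: +2 fires, +1 burnt (F count now 2)
Step 2: +1 fires, +2 burnt (F count now 1)
Step 3: +0 fires, +1 burnt (F count now 0)
Fire out after step 3
Initially T: 19, now '.': 14
Total burnt (originally-T cells now '.'): 3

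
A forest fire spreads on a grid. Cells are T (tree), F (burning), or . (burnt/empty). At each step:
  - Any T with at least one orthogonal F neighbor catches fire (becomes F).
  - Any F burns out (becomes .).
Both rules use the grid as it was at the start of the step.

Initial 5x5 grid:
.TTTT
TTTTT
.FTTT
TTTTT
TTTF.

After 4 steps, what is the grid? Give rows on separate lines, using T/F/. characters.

Step 1: 5 trees catch fire, 2 burn out
  .TTTT
  TFTTT
  ..FTT
  TFTFT
  TTF..
Step 2: 8 trees catch fire, 5 burn out
  .FTTT
  F.FTT
  ...FT
  F.F.F
  TF...
Step 3: 4 trees catch fire, 8 burn out
  ..FTT
  ...FT
  ....F
  .....
  F....
Step 4: 2 trees catch fire, 4 burn out
  ...FT
  ....F
  .....
  .....
  .....

...FT
....F
.....
.....
.....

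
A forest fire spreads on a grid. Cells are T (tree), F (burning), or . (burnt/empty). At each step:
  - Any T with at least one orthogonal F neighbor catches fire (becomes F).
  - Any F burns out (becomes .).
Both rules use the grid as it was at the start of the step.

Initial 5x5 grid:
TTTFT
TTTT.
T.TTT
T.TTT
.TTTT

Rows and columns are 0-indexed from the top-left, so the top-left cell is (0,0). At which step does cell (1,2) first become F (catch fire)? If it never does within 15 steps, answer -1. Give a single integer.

Step 1: cell (1,2)='T' (+3 fires, +1 burnt)
Step 2: cell (1,2)='F' (+3 fires, +3 burnt)
  -> target ignites at step 2
Step 3: cell (1,2)='.' (+5 fires, +3 burnt)
Step 4: cell (1,2)='.' (+4 fires, +5 burnt)
Step 5: cell (1,2)='.' (+3 fires, +4 burnt)
Step 6: cell (1,2)='.' (+2 fires, +3 burnt)
Step 7: cell (1,2)='.' (+0 fires, +2 burnt)
  fire out at step 7

2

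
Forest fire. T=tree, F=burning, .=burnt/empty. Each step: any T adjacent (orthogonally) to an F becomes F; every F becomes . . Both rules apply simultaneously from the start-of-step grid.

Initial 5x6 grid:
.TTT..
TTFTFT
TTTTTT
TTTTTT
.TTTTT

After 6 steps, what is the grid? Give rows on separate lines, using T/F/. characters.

Step 1: 6 trees catch fire, 2 burn out
  .TFT..
  TF.F.F
  TTFTFT
  TTTTTT
  .TTTTT
Step 2: 8 trees catch fire, 6 burn out
  .F.F..
  F.....
  TF.F.F
  TTFTFT
  .TTTTT
Step 3: 6 trees catch fire, 8 burn out
  ......
  ......
  F.....
  TF.F.F
  .TFTFT
Step 4: 4 trees catch fire, 6 burn out
  ......
  ......
  ......
  F.....
  .F.F.F
Step 5: 0 trees catch fire, 4 burn out
  ......
  ......
  ......
  ......
  ......
Step 6: 0 trees catch fire, 0 burn out
  ......
  ......
  ......
  ......
  ......

......
......
......
......
......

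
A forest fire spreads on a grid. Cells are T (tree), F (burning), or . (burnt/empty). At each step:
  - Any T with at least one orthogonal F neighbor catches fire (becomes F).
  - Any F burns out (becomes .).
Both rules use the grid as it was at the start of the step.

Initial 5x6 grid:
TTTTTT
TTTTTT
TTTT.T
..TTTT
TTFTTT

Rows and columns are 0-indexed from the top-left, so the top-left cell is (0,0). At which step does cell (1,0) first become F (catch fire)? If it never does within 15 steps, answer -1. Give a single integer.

Step 1: cell (1,0)='T' (+3 fires, +1 burnt)
Step 2: cell (1,0)='T' (+4 fires, +3 burnt)
Step 3: cell (1,0)='T' (+5 fires, +4 burnt)
Step 4: cell (1,0)='T' (+5 fires, +5 burnt)
Step 5: cell (1,0)='F' (+5 fires, +5 burnt)
  -> target ignites at step 5
Step 6: cell (1,0)='.' (+3 fires, +5 burnt)
Step 7: cell (1,0)='.' (+1 fires, +3 burnt)
Step 8: cell (1,0)='.' (+0 fires, +1 burnt)
  fire out at step 8

5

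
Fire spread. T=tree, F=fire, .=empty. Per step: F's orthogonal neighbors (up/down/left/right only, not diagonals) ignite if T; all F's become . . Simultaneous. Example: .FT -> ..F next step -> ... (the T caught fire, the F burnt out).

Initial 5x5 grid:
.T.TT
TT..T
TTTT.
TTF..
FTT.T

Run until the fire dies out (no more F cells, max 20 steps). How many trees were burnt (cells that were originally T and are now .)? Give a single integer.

Step 1: +5 fires, +2 burnt (F count now 5)
Step 2: +3 fires, +5 burnt (F count now 3)
Step 3: +2 fires, +3 burnt (F count now 2)
Step 4: +1 fires, +2 burnt (F count now 1)
Step 5: +0 fires, +1 burnt (F count now 0)
Fire out after step 5
Initially T: 15, now '.': 21
Total burnt (originally-T cells now '.'): 11

Answer: 11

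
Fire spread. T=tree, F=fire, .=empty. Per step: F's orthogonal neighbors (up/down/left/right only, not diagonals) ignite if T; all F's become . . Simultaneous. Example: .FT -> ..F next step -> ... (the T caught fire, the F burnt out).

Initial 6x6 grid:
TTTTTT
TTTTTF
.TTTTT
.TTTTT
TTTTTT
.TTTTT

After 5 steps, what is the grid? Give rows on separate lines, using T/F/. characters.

Step 1: 3 trees catch fire, 1 burn out
  TTTTTF
  TTTTF.
  .TTTTF
  .TTTTT
  TTTTTT
  .TTTTT
Step 2: 4 trees catch fire, 3 burn out
  TTTTF.
  TTTF..
  .TTTF.
  .TTTTF
  TTTTTT
  .TTTTT
Step 3: 5 trees catch fire, 4 burn out
  TTTF..
  TTF...
  .TTF..
  .TTTF.
  TTTTTF
  .TTTTT
Step 4: 6 trees catch fire, 5 burn out
  TTF...
  TF....
  .TF...
  .TTF..
  TTTTF.
  .TTTTF
Step 5: 6 trees catch fire, 6 burn out
  TF....
  F.....
  .F....
  .TF...
  TTTF..
  .TTTF.

TF....
F.....
.F....
.TF...
TTTF..
.TTTF.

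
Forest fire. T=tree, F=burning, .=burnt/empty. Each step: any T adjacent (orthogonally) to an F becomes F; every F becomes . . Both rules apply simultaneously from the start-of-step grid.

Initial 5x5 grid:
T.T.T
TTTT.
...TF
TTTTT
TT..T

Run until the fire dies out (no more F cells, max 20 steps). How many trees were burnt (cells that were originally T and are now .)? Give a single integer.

Step 1: +2 fires, +1 burnt (F count now 2)
Step 2: +3 fires, +2 burnt (F count now 3)
Step 3: +2 fires, +3 burnt (F count now 2)
Step 4: +3 fires, +2 burnt (F count now 3)
Step 5: +3 fires, +3 burnt (F count now 3)
Step 6: +2 fires, +3 burnt (F count now 2)
Step 7: +0 fires, +2 burnt (F count now 0)
Fire out after step 7
Initially T: 16, now '.': 24
Total burnt (originally-T cells now '.'): 15

Answer: 15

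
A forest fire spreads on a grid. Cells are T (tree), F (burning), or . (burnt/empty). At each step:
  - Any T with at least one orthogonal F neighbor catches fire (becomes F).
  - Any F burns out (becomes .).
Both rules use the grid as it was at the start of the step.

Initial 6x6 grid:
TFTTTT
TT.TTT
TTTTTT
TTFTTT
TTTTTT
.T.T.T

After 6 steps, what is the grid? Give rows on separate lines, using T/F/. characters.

Step 1: 7 trees catch fire, 2 burn out
  F.FTTT
  TF.TTT
  TTFTTT
  TF.FTT
  TTFTTT
  .T.T.T
Step 2: 8 trees catch fire, 7 burn out
  ...FTT
  F..TTT
  TF.FTT
  F...FT
  TF.FTT
  .T.T.T
Step 3: 9 trees catch fire, 8 burn out
  ....FT
  ...FTT
  F...FT
  .....F
  F...FT
  .F.F.T
Step 4: 4 trees catch fire, 9 burn out
  .....F
  ....FT
  .....F
  ......
  .....F
  .....T
Step 5: 2 trees catch fire, 4 burn out
  ......
  .....F
  ......
  ......
  ......
  .....F
Step 6: 0 trees catch fire, 2 burn out
  ......
  ......
  ......
  ......
  ......
  ......

......
......
......
......
......
......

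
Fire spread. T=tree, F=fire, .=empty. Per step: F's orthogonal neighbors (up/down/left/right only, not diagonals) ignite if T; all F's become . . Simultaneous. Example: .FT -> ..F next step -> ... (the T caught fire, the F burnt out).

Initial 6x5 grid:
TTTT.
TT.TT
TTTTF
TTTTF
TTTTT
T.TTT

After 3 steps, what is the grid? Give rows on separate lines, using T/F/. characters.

Step 1: 4 trees catch fire, 2 burn out
  TTTT.
  TT.TF
  TTTF.
  TTTF.
  TTTTF
  T.TTT
Step 2: 5 trees catch fire, 4 burn out
  TTTT.
  TT.F.
  TTF..
  TTF..
  TTTF.
  T.TTF
Step 3: 5 trees catch fire, 5 burn out
  TTTF.
  TT...
  TF...
  TF...
  TTF..
  T.TF.

TTTF.
TT...
TF...
TF...
TTF..
T.TF.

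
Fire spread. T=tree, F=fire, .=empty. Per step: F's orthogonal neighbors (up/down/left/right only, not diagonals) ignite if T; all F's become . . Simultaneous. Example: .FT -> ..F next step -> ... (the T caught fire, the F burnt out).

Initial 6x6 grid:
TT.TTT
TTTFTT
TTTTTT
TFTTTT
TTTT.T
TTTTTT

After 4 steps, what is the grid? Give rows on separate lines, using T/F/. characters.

Step 1: 8 trees catch fire, 2 burn out
  TT.FTT
  TTF.FT
  TFTFTT
  F.FTTT
  TFTT.T
  TTTTTT
Step 2: 10 trees catch fire, 8 burn out
  TT..FT
  TF...F
  F.F.FT
  ...FTT
  F.FT.T
  TFTTTT
Step 3: 8 trees catch fire, 10 burn out
  TF...F
  F.....
  .....F
  ....FT
  ...F.T
  F.FTTT
Step 4: 3 trees catch fire, 8 burn out
  F.....
  ......
  ......
  .....F
  .....T
  ...FTT

F.....
......
......
.....F
.....T
...FTT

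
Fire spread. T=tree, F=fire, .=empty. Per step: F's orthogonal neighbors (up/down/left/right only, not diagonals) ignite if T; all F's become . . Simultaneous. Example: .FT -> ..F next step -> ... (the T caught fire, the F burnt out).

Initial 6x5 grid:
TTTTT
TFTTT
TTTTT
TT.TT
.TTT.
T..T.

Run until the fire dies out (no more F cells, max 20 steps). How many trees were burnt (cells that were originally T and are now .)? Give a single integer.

Answer: 22

Derivation:
Step 1: +4 fires, +1 burnt (F count now 4)
Step 2: +6 fires, +4 burnt (F count now 6)
Step 3: +5 fires, +6 burnt (F count now 5)
Step 4: +4 fires, +5 burnt (F count now 4)
Step 5: +2 fires, +4 burnt (F count now 2)
Step 6: +1 fires, +2 burnt (F count now 1)
Step 7: +0 fires, +1 burnt (F count now 0)
Fire out after step 7
Initially T: 23, now '.': 29
Total burnt (originally-T cells now '.'): 22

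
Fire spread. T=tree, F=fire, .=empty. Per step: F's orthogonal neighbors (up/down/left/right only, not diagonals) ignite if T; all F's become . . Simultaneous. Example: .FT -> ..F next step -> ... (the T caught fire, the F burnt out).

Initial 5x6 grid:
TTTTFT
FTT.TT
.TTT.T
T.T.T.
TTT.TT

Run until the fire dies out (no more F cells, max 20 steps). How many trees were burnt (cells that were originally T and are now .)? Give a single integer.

Step 1: +5 fires, +2 burnt (F count now 5)
Step 2: +5 fires, +5 burnt (F count now 5)
Step 3: +2 fires, +5 burnt (F count now 2)
Step 4: +2 fires, +2 burnt (F count now 2)
Step 5: +1 fires, +2 burnt (F count now 1)
Step 6: +1 fires, +1 burnt (F count now 1)
Step 7: +1 fires, +1 burnt (F count now 1)
Step 8: +1 fires, +1 burnt (F count now 1)
Step 9: +0 fires, +1 burnt (F count now 0)
Fire out after step 9
Initially T: 21, now '.': 27
Total burnt (originally-T cells now '.'): 18

Answer: 18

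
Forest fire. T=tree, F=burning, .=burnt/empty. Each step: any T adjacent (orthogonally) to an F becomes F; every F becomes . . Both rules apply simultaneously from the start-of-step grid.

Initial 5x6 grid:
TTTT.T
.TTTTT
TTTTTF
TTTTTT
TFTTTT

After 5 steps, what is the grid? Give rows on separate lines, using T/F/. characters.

Step 1: 6 trees catch fire, 2 burn out
  TTTT.T
  .TTTTF
  TTTTF.
  TFTTTF
  F.FTTT
Step 2: 9 trees catch fire, 6 burn out
  TTTT.F
  .TTTF.
  TFTF..
  F.FTF.
  ...FTF
Step 3: 6 trees catch fire, 9 burn out
  TTTT..
  .FTF..
  F.F...
  ...F..
  ....F.
Step 4: 3 trees catch fire, 6 burn out
  TFTF..
  ..F...
  ......
  ......
  ......
Step 5: 2 trees catch fire, 3 burn out
  F.F...
  ......
  ......
  ......
  ......

F.F...
......
......
......
......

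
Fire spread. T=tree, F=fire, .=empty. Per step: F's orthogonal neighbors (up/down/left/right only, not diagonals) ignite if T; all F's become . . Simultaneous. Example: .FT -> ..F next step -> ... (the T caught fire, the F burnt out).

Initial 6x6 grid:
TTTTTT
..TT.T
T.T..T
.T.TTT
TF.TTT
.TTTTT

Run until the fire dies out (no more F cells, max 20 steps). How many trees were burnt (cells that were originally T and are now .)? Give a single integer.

Answer: 24

Derivation:
Step 1: +3 fires, +1 burnt (F count now 3)
Step 2: +1 fires, +3 burnt (F count now 1)
Step 3: +1 fires, +1 burnt (F count now 1)
Step 4: +2 fires, +1 burnt (F count now 2)
Step 5: +3 fires, +2 burnt (F count now 3)
Step 6: +2 fires, +3 burnt (F count now 2)
Step 7: +1 fires, +2 burnt (F count now 1)
Step 8: +1 fires, +1 burnt (F count now 1)
Step 9: +1 fires, +1 burnt (F count now 1)
Step 10: +1 fires, +1 burnt (F count now 1)
Step 11: +1 fires, +1 burnt (F count now 1)
Step 12: +1 fires, +1 burnt (F count now 1)
Step 13: +2 fires, +1 burnt (F count now 2)
Step 14: +2 fires, +2 burnt (F count now 2)
Step 15: +2 fires, +2 burnt (F count now 2)
Step 16: +0 fires, +2 burnt (F count now 0)
Fire out after step 16
Initially T: 25, now '.': 35
Total burnt (originally-T cells now '.'): 24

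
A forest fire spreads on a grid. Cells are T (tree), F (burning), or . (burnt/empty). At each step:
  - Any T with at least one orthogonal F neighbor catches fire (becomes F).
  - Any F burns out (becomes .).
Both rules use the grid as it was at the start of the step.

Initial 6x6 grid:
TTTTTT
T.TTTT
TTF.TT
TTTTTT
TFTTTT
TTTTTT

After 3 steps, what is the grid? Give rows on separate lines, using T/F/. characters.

Step 1: 7 trees catch fire, 2 burn out
  TTTTTT
  T.FTTT
  TF..TT
  TFFTTT
  F.FTTT
  TFTTTT
Step 2: 8 trees catch fire, 7 burn out
  TTFTTT
  T..FTT
  F...TT
  F..FTT
  ...FTT
  F.FTTT
Step 3: 7 trees catch fire, 8 burn out
  TF.FTT
  F...FT
  ....TT
  ....FT
  ....FT
  ...FTT

TF.FTT
F...FT
....TT
....FT
....FT
...FTT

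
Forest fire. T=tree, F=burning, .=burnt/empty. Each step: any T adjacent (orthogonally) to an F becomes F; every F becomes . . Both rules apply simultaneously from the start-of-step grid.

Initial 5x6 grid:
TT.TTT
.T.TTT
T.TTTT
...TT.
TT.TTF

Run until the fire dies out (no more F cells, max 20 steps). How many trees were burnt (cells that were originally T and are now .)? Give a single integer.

Answer: 14

Derivation:
Step 1: +1 fires, +1 burnt (F count now 1)
Step 2: +2 fires, +1 burnt (F count now 2)
Step 3: +2 fires, +2 burnt (F count now 2)
Step 4: +3 fires, +2 burnt (F count now 3)
Step 5: +4 fires, +3 burnt (F count now 4)
Step 6: +2 fires, +4 burnt (F count now 2)
Step 7: +0 fires, +2 burnt (F count now 0)
Fire out after step 7
Initially T: 20, now '.': 24
Total burnt (originally-T cells now '.'): 14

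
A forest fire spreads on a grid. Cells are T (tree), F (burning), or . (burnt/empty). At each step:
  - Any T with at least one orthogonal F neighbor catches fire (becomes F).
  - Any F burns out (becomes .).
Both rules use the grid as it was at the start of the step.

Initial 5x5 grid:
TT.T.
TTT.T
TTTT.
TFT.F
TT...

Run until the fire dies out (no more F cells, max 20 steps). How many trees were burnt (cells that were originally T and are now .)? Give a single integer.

Step 1: +4 fires, +2 burnt (F count now 4)
Step 2: +4 fires, +4 burnt (F count now 4)
Step 3: +4 fires, +4 burnt (F count now 4)
Step 4: +1 fires, +4 burnt (F count now 1)
Step 5: +0 fires, +1 burnt (F count now 0)
Fire out after step 5
Initially T: 15, now '.': 23
Total burnt (originally-T cells now '.'): 13

Answer: 13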